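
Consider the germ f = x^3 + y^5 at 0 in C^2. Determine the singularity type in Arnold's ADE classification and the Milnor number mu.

Type E8, Milnor number mu = 8.

The Hessian of f at 0 is [[0, 0], [0, 0]] with rank 0, so corank 2. A Groebner basis of the Jacobian ideal J(f) in C{x,y} is {y^4, x^2}; counting standard monomials gives mu = 8. Corank 2; j^3 = x^3 is a perfect cube, so E-series; the 5-jet and mu = 8 give E_8.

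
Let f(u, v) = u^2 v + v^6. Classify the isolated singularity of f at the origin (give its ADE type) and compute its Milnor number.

Type D_7, Milnor number mu = 7.

The Hessian of f at 0 has rank 0. Corank 2; j^3 = u^2*v has shape L^2 M (L != M), so D-series; mu = 7 gives D_7.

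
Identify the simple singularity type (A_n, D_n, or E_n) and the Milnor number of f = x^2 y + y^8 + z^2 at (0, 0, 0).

Type D_9, Milnor number mu = 9.

The Hessian of f at 0 is [[0, 0, 0], [0, 0, 0], [0, 0, 2]] with rank 1, so corank 2. A Groebner basis of the Jacobian ideal J(f) in C{x,y,z} is {x^2/8 + y^7, x^3, x*y, z}; counting standard monomials gives mu = 9. Corank 2; j^3 = x^2*y has shape L^2 M (L != M), so D-series; mu = 9 gives D_9.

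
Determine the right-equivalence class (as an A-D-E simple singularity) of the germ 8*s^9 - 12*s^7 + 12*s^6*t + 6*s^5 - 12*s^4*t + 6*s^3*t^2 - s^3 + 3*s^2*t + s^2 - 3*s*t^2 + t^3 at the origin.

A_{2}

The Hessian of f at 0 has rank 1. Corank 1: A-series; mu = 2 gives A_2.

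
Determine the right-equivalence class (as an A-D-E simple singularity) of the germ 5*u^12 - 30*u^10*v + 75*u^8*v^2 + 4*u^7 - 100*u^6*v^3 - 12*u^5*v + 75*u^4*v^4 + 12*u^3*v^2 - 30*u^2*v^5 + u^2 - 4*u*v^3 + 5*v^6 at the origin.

A5

The Hessian of f at 0 has rank 1. Corank 1: A-series; mu = 5 gives A_5.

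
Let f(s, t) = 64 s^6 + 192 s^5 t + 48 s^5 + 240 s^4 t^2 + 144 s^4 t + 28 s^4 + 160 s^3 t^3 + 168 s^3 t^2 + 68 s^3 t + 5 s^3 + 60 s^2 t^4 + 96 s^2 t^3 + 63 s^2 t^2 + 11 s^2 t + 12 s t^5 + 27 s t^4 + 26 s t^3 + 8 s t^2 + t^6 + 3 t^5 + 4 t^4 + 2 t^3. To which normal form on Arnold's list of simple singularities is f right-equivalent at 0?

D_{4}

The Hessian of f at 0 is [[0, 0], [0, 0]] with rank 0, so corank 2. A Groebner basis of the Jacobian ideal J(f) in C{s,t} is {t^3, s^2 + 2*t^2, s*t - t^2}; counting standard monomials gives mu = 4. Corank 2; j^3 = (s + t)*(5*s^2 + 6*s*t + 2*t^2) splits into three distinct lines over C (the quadratic factor has nonzero discriminant), so D_4.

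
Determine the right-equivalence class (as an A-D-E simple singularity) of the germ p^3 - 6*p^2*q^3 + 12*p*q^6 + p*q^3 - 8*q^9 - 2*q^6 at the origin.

E7

The Hessian of f at 0 has rank 0. Corank 2; j^3 = p^3 is a perfect cube, so E-series; the 4-jet and mu = 7 give E_7.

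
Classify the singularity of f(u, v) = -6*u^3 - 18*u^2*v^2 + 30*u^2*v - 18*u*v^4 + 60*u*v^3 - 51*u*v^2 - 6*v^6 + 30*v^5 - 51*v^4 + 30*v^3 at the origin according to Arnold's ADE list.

D4

The Hessian of f at 0 is [[0, 0], [0, 0]] with rank 0, so corank 2. A Groebner basis of the Jacobian ideal J(f) in C{u,v} is {v^3, u^2 - 11*v^2/2, u*v - 5*v^2/2}; counting standard monomials gives mu = 4. Corank 2; j^3 = -3*(u - 2*v)*(2*u^2 - 6*u*v + 5*v^2) splits into three distinct lines over C (the quadratic factor has nonzero discriminant), so D_4.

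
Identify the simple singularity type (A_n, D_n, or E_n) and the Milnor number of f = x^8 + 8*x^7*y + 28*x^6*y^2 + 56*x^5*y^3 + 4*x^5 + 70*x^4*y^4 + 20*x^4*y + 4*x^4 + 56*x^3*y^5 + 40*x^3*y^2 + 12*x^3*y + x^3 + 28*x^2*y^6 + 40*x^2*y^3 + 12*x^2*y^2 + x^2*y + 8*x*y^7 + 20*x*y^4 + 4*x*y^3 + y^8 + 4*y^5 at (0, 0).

Type D_9, Milnor number mu = 9.

The Hessian of f at 0 has rank 0. Corank 2; j^3 = x^2*(x + y) has shape L^2 M (L != M), so D-series; mu = 9 gives D_9.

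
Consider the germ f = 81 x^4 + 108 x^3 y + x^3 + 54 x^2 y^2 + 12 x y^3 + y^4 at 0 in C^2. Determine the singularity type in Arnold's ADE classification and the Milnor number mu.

Type E_{6}, Milnor number mu = 6.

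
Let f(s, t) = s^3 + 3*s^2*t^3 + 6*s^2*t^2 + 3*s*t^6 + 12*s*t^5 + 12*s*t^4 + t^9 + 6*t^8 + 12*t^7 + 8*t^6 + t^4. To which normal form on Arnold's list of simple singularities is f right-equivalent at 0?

The Hessian of f at 0 has rank 0. Corank 2; j^3 = s^3 is a perfect cube, so E-series; the 4-jet and mu = 6 give E_6.

E_6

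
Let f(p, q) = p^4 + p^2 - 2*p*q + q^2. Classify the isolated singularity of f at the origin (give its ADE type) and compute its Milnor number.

Type A_{3}, Milnor number mu = 3.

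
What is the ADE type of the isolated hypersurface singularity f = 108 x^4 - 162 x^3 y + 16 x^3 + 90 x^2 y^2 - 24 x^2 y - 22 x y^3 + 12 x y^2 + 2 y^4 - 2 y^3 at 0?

The Hessian of f at 0 is [[0, 0], [0, 0]] with rank 0, so corank 2. A Groebner basis of the Jacobian ideal J(f) in C{x,y} is {256*x^2/3 - 256*x*y/3 + y^4 + 8*y^3/9 + 64*y^2/3, x^3 + 20*x^2/3 - 20*x*y/3 - y^3/18 + 5*y^2/3, x^2*y + 88*x^2/9 - 88*x*y/9 - 4*y^3/27 + 22*y^2/9, 32*x^2/3 + x*y^2 - 32*x*y/3 - 7*y^3/18 + 8*y^2/3}; counting standard monomials gives mu = 7. Corank 2; j^3 = 2*(2*x - y)^3 is a perfect cube, so E-series; the 4-jet and mu = 7 give E_7.

E7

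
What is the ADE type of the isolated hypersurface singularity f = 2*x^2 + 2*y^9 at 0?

A_8

The Hessian of f at 0 has rank 1. Corank 1: A-series; mu = 8 gives A_8.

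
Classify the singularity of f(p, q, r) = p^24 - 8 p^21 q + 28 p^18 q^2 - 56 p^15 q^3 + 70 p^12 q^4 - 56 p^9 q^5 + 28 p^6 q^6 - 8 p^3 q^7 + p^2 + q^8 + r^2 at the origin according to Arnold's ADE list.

A7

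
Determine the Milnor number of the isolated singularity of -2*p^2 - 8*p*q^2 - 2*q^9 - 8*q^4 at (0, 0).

8

The Hessian of f at 0 has rank 1. Corank 1: A-series; mu = 8 gives A_8.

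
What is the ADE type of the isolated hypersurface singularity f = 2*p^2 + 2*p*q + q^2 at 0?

A_{1}

The Hessian of f at 0 has rank 2. Corank 0: nondegenerate Morse point, so A_1.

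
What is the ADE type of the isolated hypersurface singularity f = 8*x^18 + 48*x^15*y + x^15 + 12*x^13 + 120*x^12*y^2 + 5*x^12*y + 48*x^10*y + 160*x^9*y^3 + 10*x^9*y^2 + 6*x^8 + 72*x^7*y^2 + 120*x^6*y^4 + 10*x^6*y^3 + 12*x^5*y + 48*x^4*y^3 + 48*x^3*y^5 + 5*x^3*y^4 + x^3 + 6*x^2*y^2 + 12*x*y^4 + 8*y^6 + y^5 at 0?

The Hessian of f at 0 has rank 0. Corank 2; j^3 = x^3 is a perfect cube, so E-series; the 5-jet and mu = 8 give E_8.

E_{8}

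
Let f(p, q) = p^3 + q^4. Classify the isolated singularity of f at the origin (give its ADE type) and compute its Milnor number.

Type E_{6}, Milnor number mu = 6.

The Hessian of f at 0 has rank 0. Corank 2; j^3 = p^3 is a perfect cube, so E-series; the 4-jet and mu = 6 give E_6.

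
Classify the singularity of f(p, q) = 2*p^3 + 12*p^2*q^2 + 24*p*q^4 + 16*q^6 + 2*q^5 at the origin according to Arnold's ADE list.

E_{8}

The Hessian of f at 0 is [[0, 0], [0, 0]] with rank 0, so corank 2. A Groebner basis of the Jacobian ideal J(f) in C{p,q} is {q^4, p^3, p^2/4 + p*q^2}; counting standard monomials gives mu = 8. Corank 2; j^3 = 2*p^3 is a perfect cube, so E-series; the 5-jet and mu = 8 give E_8.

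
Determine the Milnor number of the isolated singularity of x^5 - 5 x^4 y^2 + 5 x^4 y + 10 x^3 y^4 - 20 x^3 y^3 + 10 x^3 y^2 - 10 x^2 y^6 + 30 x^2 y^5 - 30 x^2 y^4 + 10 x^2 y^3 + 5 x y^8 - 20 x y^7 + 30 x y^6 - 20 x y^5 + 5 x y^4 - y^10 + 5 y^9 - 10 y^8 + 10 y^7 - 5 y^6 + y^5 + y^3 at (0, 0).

8

The Hessian of f at 0 is [[0, 0], [0, 0]] with rank 0, so corank 2. A Groebner basis of the Jacobian ideal J(f) in C{x,y} is {x^4 + 4*x^3*y, y^2}; counting standard monomials gives mu = 8. Corank 2; j^3 = y^3 is a perfect cube, so E-series; the 5-jet and mu = 8 give E_8.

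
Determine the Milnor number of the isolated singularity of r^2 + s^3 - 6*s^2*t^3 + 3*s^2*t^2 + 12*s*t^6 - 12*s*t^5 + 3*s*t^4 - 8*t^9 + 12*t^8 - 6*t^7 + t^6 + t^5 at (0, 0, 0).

8

The Hessian of f at 0 has rank 1. Corank 2; j^3 = s^3 is a perfect cube, so E-series; the 5-jet and mu = 8 give E_8.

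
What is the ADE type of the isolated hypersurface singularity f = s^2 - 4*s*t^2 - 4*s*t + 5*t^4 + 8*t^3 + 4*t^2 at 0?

A_{3}

The Hessian of f at 0 has rank 1. Corank 1: A-series; mu = 3 gives A_3.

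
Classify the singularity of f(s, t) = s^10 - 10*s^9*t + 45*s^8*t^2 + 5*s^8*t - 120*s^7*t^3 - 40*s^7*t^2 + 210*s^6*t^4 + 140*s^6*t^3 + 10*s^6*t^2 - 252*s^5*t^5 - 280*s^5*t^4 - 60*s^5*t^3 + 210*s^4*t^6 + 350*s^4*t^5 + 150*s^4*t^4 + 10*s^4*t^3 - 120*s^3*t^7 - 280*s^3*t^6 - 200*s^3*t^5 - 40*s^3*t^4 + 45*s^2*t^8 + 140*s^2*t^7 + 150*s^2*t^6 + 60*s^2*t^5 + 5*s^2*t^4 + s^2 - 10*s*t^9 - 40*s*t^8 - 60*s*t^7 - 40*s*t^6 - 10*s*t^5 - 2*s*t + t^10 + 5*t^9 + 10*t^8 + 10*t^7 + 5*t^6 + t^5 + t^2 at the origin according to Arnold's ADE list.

The Hessian of f at 0 is [[2, -2], [-2, 2]] with rank 1, so corank 1. A Groebner basis of the Jacobian ideal J(f) in C{s,t} is {t^4, s - t}; counting standard monomials gives mu = 4. Corank 1: A-series; mu = 4 gives A_4.

A_{4}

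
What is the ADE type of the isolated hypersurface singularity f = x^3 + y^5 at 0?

The Hessian of f at 0 has rank 0. Corank 2; j^3 = x^3 is a perfect cube, so E-series; the 5-jet and mu = 8 give E_8.

E_{8}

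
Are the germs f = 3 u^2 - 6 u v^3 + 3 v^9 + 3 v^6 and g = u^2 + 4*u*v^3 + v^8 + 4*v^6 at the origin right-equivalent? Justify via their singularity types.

The Hessian of f at 0 is [[6, 0], [0, 0]] with rank 1, so corank 1. A Groebner basis of the Jacobian ideal J(f) in C{u,v} is {u^2*v^2, u^3, -u + v^3}; counting standard monomials gives mu = 8. Corank 1: A-series; mu = 8 gives A_8. The Hessian of g at 0 is [[2, 0], [0, 0]] with rank 1, so corank 1. A Groebner basis of the Jacobian ideal J(g) in C{u,v} is {u^3, u^2*v, u/2 + v^3}; counting standard monomials gives mu = 7. Corank 1: A-series; mu = 7 gives A_7. f is A_8 but g is A_7, hence not right-equivalent.

No.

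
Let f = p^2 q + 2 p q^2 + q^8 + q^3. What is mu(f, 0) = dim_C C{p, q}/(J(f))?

9

The Hessian of f at 0 has rank 0. Corank 2; j^3 = q*(p + q)^2 has shape L^2 M (L != M), so D-series; mu = 9 gives D_9.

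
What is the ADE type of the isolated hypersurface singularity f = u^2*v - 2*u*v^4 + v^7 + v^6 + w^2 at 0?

D_{7}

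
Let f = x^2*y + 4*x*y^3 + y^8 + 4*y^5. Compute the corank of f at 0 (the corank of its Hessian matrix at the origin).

Hessian at 0 has rank 0.

2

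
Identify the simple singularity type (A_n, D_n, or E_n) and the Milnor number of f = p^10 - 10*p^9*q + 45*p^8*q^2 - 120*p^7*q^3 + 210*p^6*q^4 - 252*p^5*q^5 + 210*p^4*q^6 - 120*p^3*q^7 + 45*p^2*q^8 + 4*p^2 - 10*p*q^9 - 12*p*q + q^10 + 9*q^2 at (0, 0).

The Hessian of f at 0 has rank 1. Corank 1: A-series; mu = 9 gives A_9.

Type A_{9}, Milnor number mu = 9.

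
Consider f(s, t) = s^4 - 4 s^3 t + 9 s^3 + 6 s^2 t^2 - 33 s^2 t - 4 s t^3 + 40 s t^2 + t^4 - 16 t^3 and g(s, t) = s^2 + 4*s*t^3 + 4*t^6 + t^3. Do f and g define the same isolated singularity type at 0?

The Hessian of f at 0 is [[0, 0], [0, 0]] with rank 0, so corank 2. A Groebner basis of the Jacobian ideal J(f) in C{s,t} is {s*t^2 - 27*s*t + 36*t^2, -81*s*t/4 + t^3 + 27*t^2, s^2 - 7*s*t/3 + 4*t^2/3}; counting standard monomials gives mu = 5. Corank 2; j^3 = (s - t)*(3*s - 4*t)^2 has shape L^2 M (L != M), so D-series; mu = 5 gives D_5. The Hessian of g at 0 is [[2, 0], [0, 0]] with rank 1, so corank 1. A Groebner basis of the Jacobian ideal J(g) in C{s,t} is {t^2, s}; counting standard monomials gives mu = 2. Corank 1: A-series; mu = 2 gives A_2. f is D_5 but g is A_2, hence not right-equivalent.

No.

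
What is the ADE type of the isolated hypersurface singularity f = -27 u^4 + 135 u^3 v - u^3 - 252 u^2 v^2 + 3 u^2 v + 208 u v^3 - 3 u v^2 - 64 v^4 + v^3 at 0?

E7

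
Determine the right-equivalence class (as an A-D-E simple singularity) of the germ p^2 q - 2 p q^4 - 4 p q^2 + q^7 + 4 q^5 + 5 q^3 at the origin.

The Hessian of f at 0 is [[0, 0], [0, 0]] with rank 0, so corank 2. A Groebner basis of the Jacobian ideal J(f) in C{p,q} is {q^3, p^2 - q^2, p*q - 2*q^2}; counting standard monomials gives mu = 4. Corank 2; j^3 = q*(p^2 - 4*p*q + 5*q^2) splits into three distinct lines over C (the quadratic factor has nonzero discriminant), so D_4.

D_4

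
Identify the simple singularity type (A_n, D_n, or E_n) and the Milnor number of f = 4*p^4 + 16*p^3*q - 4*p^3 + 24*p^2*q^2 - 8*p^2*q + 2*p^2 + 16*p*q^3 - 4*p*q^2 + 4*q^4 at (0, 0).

Type A3, Milnor number mu = 3.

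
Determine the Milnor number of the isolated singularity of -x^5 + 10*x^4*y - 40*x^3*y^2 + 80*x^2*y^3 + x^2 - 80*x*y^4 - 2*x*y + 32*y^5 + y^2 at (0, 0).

4

The Hessian of f at 0 has rank 1. Corank 1: A-series; mu = 4 gives A_4.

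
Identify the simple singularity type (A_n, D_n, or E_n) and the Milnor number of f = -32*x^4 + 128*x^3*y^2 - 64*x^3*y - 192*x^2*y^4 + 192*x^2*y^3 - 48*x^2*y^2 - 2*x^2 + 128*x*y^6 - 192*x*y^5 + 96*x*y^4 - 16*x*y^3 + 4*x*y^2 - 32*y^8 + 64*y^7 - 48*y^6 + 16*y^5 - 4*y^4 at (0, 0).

The Hessian of f at 0 has rank 1. Corank 1: A-series; mu = 3 gives A_3.

Type A3, Milnor number mu = 3.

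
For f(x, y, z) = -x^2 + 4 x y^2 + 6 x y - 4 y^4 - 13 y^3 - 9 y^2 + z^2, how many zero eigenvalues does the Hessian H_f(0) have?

The Hessian at 0 is [[-2, 6, 0], [6, -18, 0], [0, 0, 2]] of rank 2; hence corank 1.

1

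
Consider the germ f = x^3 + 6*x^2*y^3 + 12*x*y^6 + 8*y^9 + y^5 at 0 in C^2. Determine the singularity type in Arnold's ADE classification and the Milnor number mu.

Type E8, Milnor number mu = 8.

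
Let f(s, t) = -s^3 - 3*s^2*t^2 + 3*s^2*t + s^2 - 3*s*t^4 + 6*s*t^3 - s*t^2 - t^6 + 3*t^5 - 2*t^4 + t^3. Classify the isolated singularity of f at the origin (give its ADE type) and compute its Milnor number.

Type A_2, Milnor number mu = 2.

The Hessian of f at 0 has rank 1. Corank 1: A-series; mu = 2 gives A_2.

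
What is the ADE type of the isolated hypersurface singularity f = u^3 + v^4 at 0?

E_{6}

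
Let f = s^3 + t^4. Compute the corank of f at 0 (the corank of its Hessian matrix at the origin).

2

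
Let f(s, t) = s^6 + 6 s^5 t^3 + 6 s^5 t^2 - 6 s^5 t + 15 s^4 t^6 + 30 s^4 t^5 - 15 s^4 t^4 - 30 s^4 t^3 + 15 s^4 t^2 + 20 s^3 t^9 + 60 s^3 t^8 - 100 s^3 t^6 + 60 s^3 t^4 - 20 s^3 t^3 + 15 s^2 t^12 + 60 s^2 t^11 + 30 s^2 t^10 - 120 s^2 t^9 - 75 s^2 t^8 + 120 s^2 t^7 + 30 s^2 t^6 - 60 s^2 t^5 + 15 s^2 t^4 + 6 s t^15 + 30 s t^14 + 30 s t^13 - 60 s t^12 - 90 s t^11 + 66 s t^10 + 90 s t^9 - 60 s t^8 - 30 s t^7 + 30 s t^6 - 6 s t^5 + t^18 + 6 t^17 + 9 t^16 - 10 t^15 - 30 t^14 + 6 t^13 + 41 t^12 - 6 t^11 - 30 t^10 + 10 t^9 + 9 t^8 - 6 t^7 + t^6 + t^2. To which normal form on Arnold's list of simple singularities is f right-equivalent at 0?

A_5

The Hessian of f at 0 is [[0, 0], [0, 2]] with rank 1, so corank 1. A Groebner basis of the Jacobian ideal J(f) in C{s,t} is {s^5, t}; counting standard monomials gives mu = 5. Corank 1: A-series; mu = 5 gives A_5.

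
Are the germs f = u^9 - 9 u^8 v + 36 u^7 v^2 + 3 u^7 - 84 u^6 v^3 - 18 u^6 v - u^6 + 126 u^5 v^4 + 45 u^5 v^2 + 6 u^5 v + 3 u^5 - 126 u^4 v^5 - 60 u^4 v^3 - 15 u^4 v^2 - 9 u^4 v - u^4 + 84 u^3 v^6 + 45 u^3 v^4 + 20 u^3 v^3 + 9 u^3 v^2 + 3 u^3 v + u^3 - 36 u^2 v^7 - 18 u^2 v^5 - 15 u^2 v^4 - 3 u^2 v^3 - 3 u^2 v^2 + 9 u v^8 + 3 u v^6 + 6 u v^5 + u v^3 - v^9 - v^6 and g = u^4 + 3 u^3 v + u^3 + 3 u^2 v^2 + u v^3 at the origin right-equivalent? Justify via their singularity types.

Yes.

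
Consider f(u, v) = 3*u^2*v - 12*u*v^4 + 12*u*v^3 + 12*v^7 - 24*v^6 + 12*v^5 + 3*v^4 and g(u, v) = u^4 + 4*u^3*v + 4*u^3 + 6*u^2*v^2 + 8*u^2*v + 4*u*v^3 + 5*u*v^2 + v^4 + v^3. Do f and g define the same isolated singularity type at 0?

The Hessian of f at 0 is [[0, 0], [0, 0]] with rank 0, so corank 2. A Groebner basis of the Jacobian ideal J(f) in C{u,v} is {u*v^2, u*v/2 + v^3, u^2 - 2*u*v}; counting standard monomials gives mu = 5. Corank 2; j^3 = 3*u^2*v has shape L^2 M (L != M), so D-series; mu = 5 gives D_5. The Hessian of g at 0 is [[0, 0], [0, 0]] with rank 0, so corank 2. A Groebner basis of the Jacobian ideal J(g) in C{u,v} is {u*v^2 + 2*u*v + v^2, -4*u*v + v^3 - 2*v^2, u^2 + 3*u*v/2 + v^2/2}; counting standard monomials gives mu = 5. Corank 2; j^3 = (u + v)*(2*u + v)^2 has shape L^2 M (L != M), so D-series; mu = 5 gives D_5. Both have type D_5, hence right-equivalent.

Yes.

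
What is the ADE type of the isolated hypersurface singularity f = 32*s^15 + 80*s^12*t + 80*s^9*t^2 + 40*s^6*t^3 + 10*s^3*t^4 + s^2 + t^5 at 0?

A4

The Hessian of f at 0 is [[2, 0], [0, 0]] with rank 1, so corank 1. A Groebner basis of the Jacobian ideal J(f) in C{s,t} is {t^4, s}; counting standard monomials gives mu = 4. Corank 1: A-series; mu = 4 gives A_4.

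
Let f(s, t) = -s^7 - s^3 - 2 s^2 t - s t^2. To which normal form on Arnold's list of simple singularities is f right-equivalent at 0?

The Hessian of f at 0 is [[0, 0], [0, 0]] with rank 0, so corank 2. A Groebner basis of the Jacobian ideal J(f) in C{s,t} is {s*t/7 + t^6 + t^2/7, s*t^2 + t^3, s^2 + s*t}; counting standard monomials gives mu = 8. Corank 2; j^3 = -s*(s + t)^2 has shape L^2 M (L != M), so D-series; mu = 8 gives D_8.

D8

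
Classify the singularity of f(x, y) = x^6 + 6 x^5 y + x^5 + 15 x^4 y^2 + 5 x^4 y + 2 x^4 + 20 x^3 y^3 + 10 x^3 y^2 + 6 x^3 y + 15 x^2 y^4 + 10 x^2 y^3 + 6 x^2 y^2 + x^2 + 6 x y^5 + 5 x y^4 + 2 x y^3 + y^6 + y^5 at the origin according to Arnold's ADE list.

The Hessian of f at 0 has rank 1. Corank 1: A-series; mu = 4 gives A_4.

A_4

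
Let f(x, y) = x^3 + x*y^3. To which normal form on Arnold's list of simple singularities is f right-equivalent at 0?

The Hessian of f at 0 is [[0, 0], [0, 0]] with rank 0, so corank 2. A Groebner basis of the Jacobian ideal J(f) in C{x,y} is {x^3, x*y^2, 3*x^2 + y^3}; counting standard monomials gives mu = 7. Corank 2; j^3 = x^3 is a perfect cube, so E-series; the 4-jet and mu = 7 give E_7.

E_7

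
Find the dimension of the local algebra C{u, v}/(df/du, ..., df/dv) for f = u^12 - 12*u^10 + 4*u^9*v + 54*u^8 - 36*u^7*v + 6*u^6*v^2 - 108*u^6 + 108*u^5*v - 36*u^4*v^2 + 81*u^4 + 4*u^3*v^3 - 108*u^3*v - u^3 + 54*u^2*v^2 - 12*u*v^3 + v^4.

6

The Hessian of f at 0 has rank 0. Corank 2; j^3 = -u^3 is a perfect cube, so E-series; the 4-jet and mu = 6 give E_6.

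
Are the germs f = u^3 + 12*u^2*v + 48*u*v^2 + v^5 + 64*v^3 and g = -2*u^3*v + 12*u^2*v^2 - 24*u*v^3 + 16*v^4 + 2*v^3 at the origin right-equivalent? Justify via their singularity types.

No.

The Hessian of f at 0 has rank 0. Corank 2; j^3 = (u + 4*v)^3 is a perfect cube, so E-series; the 5-jet and mu = 8 give E_8. The Hessian of g at 0 has rank 0. Corank 2; j^3 = 2*v^3 is a perfect cube, so E-series; the 4-jet and mu = 7 give E_7. f is E_8 but g is E_7, hence not right-equivalent.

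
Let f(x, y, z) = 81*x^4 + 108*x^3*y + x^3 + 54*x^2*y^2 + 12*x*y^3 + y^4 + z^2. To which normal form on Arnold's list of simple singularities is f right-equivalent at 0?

The Hessian of f at 0 is [[0, 0, 0], [0, 0, 0], [0, 0, 2]] with rank 1, so corank 2. A Groebner basis of the Jacobian ideal J(f) in C{x,y,z} is {y^4, x*y^2 + y^3/9, x^2, z}; counting standard monomials gives mu = 6. Corank 2; j^3 = x^3 is a perfect cube, so E-series; the 4-jet and mu = 6 give E_6.

E_{6}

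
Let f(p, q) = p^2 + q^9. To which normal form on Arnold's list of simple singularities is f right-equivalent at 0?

The Hessian of f at 0 has rank 1. Corank 1: A-series; mu = 8 gives A_8.

A8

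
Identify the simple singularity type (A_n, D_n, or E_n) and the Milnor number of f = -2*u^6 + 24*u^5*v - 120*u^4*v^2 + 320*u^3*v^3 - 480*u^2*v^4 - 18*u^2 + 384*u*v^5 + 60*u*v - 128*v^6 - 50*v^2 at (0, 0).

Type A_{5}, Milnor number mu = 5.

The Hessian of f at 0 has rank 1. Corank 1: A-series; mu = 5 gives A_5.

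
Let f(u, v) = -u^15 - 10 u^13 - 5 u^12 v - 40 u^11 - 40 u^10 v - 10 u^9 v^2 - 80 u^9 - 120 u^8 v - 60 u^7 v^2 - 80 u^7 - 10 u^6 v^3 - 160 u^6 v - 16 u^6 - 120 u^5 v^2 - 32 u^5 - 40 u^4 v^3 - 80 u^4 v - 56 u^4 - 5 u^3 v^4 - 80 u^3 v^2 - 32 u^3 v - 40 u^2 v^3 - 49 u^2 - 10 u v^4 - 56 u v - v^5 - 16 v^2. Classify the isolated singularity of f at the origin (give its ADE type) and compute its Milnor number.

Type A4, Milnor number mu = 4.

The Hessian of f at 0 has rank 1. Corank 1: A-series; mu = 4 gives A_4.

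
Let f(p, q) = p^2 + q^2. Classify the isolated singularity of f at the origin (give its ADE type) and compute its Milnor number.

The Hessian of f at 0 has rank 2. Corank 0: nondegenerate Morse point, so A_1.

Type A_{1}, Milnor number mu = 1.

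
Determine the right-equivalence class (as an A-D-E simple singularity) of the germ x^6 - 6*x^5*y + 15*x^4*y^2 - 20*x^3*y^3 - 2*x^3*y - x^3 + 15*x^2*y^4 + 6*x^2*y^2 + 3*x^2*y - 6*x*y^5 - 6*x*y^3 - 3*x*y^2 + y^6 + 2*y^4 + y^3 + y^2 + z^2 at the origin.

A_{2}

The Hessian of f at 0 is [[0, 0, 0], [0, 2, 0], [0, 0, 2]] with rank 2, so corank 1. A Groebner basis of the Jacobian ideal J(f) in C{x,y,z} is {x^2, y, z}; counting standard monomials gives mu = 2. Corank 1: A-series; mu = 2 gives A_2.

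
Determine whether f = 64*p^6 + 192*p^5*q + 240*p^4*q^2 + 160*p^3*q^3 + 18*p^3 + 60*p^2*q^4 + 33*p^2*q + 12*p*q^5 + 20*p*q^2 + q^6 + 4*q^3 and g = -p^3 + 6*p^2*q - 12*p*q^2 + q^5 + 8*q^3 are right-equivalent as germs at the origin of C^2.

The Hessian of f at 0 is [[0, 0], [0, 0]] with rank 0, so corank 2. A Groebner basis of the Jacobian ideal J(f) in C{p,q} is {-243*p*q/4 + q^5 - 81*q^2/2, p*q^2 + 2*q^3/3, p^2 + 7*p*q/6 + q^2/3}; counting standard monomials gives mu = 7. Corank 2; j^3 = (2*p + q)*(3*p + 2*q)^2 has shape L^2 M (L != M), so D-series; mu = 7 gives D_7. The Hessian of g at 0 is [[0, 0], [0, 0]] with rank 0, so corank 2. A Groebner basis of the Jacobian ideal J(g) in C{p,q} is {q^4, p^2 - 4*p*q + 4*q^2}; counting standard monomials gives mu = 8. Corank 2; j^3 = -(p - 2*q)^3 is a perfect cube, so E-series; the 5-jet and mu = 8 give E_8. f is D_7 but g is E_8, hence not right-equivalent.

No.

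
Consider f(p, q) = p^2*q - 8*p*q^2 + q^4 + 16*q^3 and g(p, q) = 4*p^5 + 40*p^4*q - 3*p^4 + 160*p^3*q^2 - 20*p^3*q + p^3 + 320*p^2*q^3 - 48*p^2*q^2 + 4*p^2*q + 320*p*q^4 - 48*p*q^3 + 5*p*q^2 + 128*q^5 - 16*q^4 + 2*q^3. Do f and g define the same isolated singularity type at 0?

The Hessian of f at 0 has rank 0. Corank 2; j^3 = q*(p - 4*q)^2 has shape L^2 M (L != M), so D-series; mu = 5 gives D_5. The Hessian of g at 0 has rank 0. Corank 2; j^3 = (p + q)^2*(p + 2*q) has shape L^2 M (L != M), so D-series; mu = 5 gives D_5. Both have type D_5, hence right-equivalent.

Yes.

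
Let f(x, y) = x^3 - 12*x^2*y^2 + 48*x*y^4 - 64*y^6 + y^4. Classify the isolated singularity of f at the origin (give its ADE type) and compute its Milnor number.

The Hessian of f at 0 has rank 0. Corank 2; j^3 = x^3 is a perfect cube, so E-series; the 4-jet and mu = 6 give E_6.

Type E_{6}, Milnor number mu = 6.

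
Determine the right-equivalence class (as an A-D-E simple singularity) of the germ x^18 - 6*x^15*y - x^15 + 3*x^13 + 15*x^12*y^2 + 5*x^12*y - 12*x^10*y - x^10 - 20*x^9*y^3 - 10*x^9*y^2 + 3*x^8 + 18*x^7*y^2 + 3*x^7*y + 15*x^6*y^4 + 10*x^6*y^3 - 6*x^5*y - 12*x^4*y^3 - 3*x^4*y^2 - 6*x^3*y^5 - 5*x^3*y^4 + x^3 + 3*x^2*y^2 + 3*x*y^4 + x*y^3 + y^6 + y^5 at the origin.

E_{7}

The Hessian of f at 0 has rank 0. Corank 2; j^3 = x^3 is a perfect cube, so E-series; the 4-jet and mu = 7 give E_7.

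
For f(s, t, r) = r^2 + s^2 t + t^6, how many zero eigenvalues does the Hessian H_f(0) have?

Hessian at 0 has rank 1.

2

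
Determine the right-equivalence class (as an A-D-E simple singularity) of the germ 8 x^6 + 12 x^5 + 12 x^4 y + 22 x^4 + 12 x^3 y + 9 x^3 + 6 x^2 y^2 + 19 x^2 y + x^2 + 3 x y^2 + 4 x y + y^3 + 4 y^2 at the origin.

A_{2}

The Hessian of f at 0 is [[2, 4], [4, 8]] with rank 1, so corank 1. A Groebner basis of the Jacobian ideal J(f) in C{x,y} is {y^2, x + 2*y}; counting standard monomials gives mu = 2. Corank 1: A-series; mu = 2 gives A_2.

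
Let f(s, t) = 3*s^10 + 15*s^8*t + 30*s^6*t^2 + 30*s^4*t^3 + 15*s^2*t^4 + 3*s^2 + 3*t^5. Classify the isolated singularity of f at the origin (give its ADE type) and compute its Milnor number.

The Hessian of f at 0 has rank 1. Corank 1: A-series; mu = 4 gives A_4.

Type A4, Milnor number mu = 4.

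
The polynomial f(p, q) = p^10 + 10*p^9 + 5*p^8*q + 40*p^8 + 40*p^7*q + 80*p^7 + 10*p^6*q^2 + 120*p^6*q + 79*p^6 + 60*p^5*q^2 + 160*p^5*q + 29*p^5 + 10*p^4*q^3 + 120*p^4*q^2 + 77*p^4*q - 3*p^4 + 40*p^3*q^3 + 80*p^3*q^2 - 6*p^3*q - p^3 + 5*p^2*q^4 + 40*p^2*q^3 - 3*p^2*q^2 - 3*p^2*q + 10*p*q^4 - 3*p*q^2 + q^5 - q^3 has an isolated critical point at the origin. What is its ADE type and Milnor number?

The Hessian of f at 0 has rank 0. Corank 2; j^3 = -(p + q)^3 is a perfect cube, so E-series; the 5-jet and mu = 8 give E_8.

Type E8, Milnor number mu = 8.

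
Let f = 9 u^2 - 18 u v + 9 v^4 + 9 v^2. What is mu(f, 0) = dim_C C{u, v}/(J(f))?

The Hessian of f at 0 has rank 1. Corank 1: A-series; mu = 3 gives A_3.

3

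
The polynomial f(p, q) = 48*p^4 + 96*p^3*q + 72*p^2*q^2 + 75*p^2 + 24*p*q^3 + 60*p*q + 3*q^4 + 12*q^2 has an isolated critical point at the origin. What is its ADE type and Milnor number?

Type A_3, Milnor number mu = 3.

The Hessian of f at 0 is [[150, 60], [60, 24]] with rank 1, so corank 1. A Groebner basis of the Jacobian ideal J(f) in C{p,q} is {q^3, p + 2*q/5}; counting standard monomials gives mu = 3. Corank 1: A-series; mu = 3 gives A_3.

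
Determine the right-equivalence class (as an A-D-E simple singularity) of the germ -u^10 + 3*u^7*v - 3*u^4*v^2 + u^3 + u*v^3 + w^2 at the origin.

E7

The Hessian of f at 0 is [[0, 0, 0], [0, 0, 0], [0, 0, 2]] with rank 1, so corank 2. A Groebner basis of the Jacobian ideal J(f) in C{u,v,w} is {u^3, u*v^2, 3*u^2 + v^3, w}; counting standard monomials gives mu = 7. Corank 2; j^3 = u^3 is a perfect cube, so E-series; the 4-jet and mu = 7 give E_7.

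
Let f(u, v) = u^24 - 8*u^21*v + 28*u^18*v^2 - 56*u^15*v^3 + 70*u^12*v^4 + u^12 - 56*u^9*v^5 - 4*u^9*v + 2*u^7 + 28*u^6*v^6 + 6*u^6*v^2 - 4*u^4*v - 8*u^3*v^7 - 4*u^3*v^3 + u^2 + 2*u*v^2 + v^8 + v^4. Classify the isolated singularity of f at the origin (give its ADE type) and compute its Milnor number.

The Hessian of f at 0 has rank 1. Corank 1: A-series; mu = 7 gives A_7.

Type A_7, Milnor number mu = 7.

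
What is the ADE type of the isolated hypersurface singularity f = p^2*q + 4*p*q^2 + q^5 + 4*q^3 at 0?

The Hessian of f at 0 has rank 0. Corank 2; j^3 = q*(p + 2*q)^2 has shape L^2 M (L != M), so D-series; mu = 6 gives D_6.

D6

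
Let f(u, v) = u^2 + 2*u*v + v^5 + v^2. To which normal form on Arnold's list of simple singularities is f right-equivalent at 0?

The Hessian of f at 0 has rank 1. Corank 1: A-series; mu = 4 gives A_4.

A_4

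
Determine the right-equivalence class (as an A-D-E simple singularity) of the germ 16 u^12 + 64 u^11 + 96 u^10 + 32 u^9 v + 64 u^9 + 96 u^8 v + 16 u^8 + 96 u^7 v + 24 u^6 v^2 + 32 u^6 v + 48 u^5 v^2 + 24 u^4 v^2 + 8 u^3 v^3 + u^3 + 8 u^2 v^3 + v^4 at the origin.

E6

The Hessian of f at 0 has rank 0. Corank 2; j^3 = u^3 is a perfect cube, so E-series; the 4-jet and mu = 6 give E_6.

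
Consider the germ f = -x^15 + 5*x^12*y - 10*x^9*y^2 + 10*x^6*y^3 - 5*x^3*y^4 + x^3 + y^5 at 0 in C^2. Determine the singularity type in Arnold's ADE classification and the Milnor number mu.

Type E_8, Milnor number mu = 8.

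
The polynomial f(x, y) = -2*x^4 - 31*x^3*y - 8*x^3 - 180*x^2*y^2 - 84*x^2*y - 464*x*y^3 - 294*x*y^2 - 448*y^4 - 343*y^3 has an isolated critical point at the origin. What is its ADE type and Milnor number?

Type E_7, Milnor number mu = 7.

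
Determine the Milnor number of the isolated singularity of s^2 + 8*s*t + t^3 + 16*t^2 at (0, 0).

The Hessian of f at 0 is [[2, 8], [8, 32]] with rank 1, so corank 1. A Groebner basis of the Jacobian ideal J(f) in C{s,t} is {t^2, s + 4*t}; counting standard monomials gives mu = 2. Corank 1: A-series; mu = 2 gives A_2.

2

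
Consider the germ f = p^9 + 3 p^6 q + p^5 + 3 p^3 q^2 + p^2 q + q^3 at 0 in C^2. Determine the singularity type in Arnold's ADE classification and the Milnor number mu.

Type D4, Milnor number mu = 4.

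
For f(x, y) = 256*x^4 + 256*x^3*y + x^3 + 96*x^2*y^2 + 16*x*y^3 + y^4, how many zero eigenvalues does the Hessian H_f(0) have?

Hessian at 0 has rank 0.

2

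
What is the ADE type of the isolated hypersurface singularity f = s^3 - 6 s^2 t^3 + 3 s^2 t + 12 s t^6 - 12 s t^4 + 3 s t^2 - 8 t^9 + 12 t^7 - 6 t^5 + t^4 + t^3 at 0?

The Hessian of f at 0 is [[0, 0], [0, 0]] with rank 0, so corank 2. A Groebner basis of the Jacobian ideal J(f) in C{s,t} is {t^3, s^2 + 2*s*t + t^2}; counting standard monomials gives mu = 6. Corank 2; j^3 = (s + t)^3 is a perfect cube, so E-series; the 4-jet and mu = 6 give E_6.

E6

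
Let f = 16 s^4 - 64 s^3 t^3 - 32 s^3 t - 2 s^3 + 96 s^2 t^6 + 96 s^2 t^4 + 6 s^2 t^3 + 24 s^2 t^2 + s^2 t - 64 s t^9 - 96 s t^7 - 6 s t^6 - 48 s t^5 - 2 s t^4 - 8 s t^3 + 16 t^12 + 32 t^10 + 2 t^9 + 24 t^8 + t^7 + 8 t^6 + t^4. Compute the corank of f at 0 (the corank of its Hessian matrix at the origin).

2

Hessian at 0 has rank 0.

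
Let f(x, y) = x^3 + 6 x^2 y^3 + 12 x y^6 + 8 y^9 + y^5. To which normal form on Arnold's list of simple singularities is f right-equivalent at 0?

The Hessian of f at 0 has rank 0. Corank 2; j^3 = x^3 is a perfect cube, so E-series; the 5-jet and mu = 8 give E_8.

E_8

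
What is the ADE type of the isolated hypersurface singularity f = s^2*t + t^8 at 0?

The Hessian of f at 0 has rank 0. Corank 2; j^3 = s^2*t has shape L^2 M (L != M), so D-series; mu = 9 gives D_9.

D9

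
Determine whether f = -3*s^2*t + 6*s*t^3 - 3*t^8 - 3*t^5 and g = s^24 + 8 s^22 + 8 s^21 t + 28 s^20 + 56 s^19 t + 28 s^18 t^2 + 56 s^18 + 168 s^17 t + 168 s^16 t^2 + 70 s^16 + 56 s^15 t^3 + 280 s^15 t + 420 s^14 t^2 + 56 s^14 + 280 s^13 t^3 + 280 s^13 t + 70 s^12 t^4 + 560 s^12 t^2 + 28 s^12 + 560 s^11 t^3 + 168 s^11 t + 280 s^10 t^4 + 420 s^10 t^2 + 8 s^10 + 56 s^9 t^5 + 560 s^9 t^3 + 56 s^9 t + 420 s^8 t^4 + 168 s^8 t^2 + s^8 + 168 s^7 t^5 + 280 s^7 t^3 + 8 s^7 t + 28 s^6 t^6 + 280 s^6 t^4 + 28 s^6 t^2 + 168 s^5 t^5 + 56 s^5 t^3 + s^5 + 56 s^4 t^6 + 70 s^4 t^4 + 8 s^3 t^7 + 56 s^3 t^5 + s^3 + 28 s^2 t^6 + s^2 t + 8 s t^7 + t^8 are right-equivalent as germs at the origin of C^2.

Yes.

The Hessian of f at 0 has rank 0. Corank 2; j^3 = -3*s^2*t has shape L^2 M (L != M), so D-series; mu = 9 gives D_9. The Hessian of g at 0 has rank 0. Corank 2; j^3 = s^2*(s + t) has shape L^2 M (L != M), so D-series; mu = 9 gives D_9. Both have type D_9, hence right-equivalent.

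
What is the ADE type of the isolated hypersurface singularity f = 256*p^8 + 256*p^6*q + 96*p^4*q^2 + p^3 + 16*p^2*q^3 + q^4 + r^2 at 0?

E6

The Hessian of f at 0 has rank 1. Corank 2; j^3 = p^3 is a perfect cube, so E-series; the 4-jet and mu = 6 give E_6.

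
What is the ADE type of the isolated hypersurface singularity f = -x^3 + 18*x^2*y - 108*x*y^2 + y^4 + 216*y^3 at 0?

The Hessian of f at 0 is [[0, 0], [0, 0]] with rank 0, so corank 2. A Groebner basis of the Jacobian ideal J(f) in C{x,y} is {y^3, x^2 - 12*x*y + 36*y^2}; counting standard monomials gives mu = 6. Corank 2; j^3 = -(x - 6*y)^3 is a perfect cube, so E-series; the 4-jet and mu = 6 give E_6.

E_{6}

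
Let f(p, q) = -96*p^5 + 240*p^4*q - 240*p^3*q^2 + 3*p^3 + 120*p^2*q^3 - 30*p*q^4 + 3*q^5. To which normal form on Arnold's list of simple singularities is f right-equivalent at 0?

E8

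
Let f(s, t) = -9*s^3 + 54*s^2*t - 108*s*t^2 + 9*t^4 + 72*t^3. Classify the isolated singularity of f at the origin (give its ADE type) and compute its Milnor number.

Type E_{6}, Milnor number mu = 6.

The Hessian of f at 0 is [[0, 0], [0, 0]] with rank 0, so corank 2. A Groebner basis of the Jacobian ideal J(f) in C{s,t} is {t^3, s^2 - 4*s*t + 4*t^2}; counting standard monomials gives mu = 6. Corank 2; j^3 = -9*(s - 2*t)^3 is a perfect cube, so E-series; the 4-jet and mu = 6 give E_6.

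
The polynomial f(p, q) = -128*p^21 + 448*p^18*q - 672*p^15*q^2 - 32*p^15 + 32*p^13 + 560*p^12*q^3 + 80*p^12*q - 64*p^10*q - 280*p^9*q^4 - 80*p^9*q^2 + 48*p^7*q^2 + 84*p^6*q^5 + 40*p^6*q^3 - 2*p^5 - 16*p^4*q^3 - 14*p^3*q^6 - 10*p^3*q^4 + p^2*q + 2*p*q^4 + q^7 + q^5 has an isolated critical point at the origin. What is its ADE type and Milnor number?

Type D6, Milnor number mu = 6.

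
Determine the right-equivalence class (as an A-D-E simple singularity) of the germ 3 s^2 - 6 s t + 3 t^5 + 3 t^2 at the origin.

A_4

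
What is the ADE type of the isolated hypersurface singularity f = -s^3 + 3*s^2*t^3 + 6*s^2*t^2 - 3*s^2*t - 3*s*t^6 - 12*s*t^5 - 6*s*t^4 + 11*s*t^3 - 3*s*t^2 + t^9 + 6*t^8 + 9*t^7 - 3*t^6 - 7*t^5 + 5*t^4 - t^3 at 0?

E7

The Hessian of f at 0 is [[0, 0], [0, 0]] with rank 0, so corank 2. A Groebner basis of the Jacobian ideal J(f) in C{s,t} is {-s^2/4 - s*t/2 + t^4 - t^3/12 - t^2/4, s^3 - 7*s^2/4 - 7*s*t/2 + 5*t^3/12 - 7*t^2/4, s^2*t + 13*s^2/12 + 13*s*t/6 - 23*t^3/36 + 13*t^2/12, -s^2/2 + s*t^2 - s*t + 5*t^3/6 - t^2/2}; counting standard monomials gives mu = 7. Corank 2; j^3 = -(s + t)^3 is a perfect cube, so E-series; the 4-jet and mu = 7 give E_7.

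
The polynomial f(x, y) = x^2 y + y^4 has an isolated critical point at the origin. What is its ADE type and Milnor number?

Type D_5, Milnor number mu = 5.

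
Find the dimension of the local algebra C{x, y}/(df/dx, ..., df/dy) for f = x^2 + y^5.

4

The Hessian of f at 0 has rank 1. Corank 1: A-series; mu = 4 gives A_4.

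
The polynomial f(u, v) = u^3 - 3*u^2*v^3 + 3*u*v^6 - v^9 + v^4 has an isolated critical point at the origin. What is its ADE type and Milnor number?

Type E_{6}, Milnor number mu = 6.

The Hessian of f at 0 has rank 0. Corank 2; j^3 = u^3 is a perfect cube, so E-series; the 4-jet and mu = 6 give E_6.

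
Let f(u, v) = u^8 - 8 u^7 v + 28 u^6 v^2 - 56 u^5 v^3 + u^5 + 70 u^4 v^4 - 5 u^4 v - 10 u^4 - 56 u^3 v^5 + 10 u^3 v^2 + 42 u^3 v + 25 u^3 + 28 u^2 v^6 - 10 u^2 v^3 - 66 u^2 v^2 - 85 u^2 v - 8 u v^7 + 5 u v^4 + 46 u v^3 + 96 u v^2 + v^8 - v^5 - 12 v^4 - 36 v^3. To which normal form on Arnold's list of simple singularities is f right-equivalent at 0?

D_9

The Hessian of f at 0 is [[0, 0], [0, 0]] with rank 0, so corank 2. A Groebner basis of the Jacobian ideal J(f) in C{u,v} is {u^2*v^2 + 31489*u^2*v/4 - 53125*u^2 - 35599*u*v^2/2 + 467555*u*v/4 + 40433*v^3/4 - 127533*v^2/2, 58979*u^2*v/8 - 50000*u^2 + u*v^3 - 66579*u*v^2/4 + 880105*u*v/8 + 75499*v^3/8 - 240063*v^2/4, 13745*u^2*v/2 - 46875*u^2 - 15495*u*v^2 + 206275*u*v/2 + v^4 + 17545*v^3/2 - 56265*v^2, u^3 - 3*u^2*v - 5*u^2 + 3*u*v^2 + 11*u*v - v^3 - 6*v^2}; counting standard monomials gives mu = 9. Corank 2; j^3 = (u - v)*(5*u - 6*v)^2 has shape L^2 M (L != M), so D-series; mu = 9 gives D_9.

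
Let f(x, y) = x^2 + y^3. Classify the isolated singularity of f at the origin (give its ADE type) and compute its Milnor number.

Type A2, Milnor number mu = 2.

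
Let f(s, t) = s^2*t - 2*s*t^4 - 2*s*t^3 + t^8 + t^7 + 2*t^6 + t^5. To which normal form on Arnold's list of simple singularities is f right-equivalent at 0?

D_9

The Hessian of f at 0 has rank 0. Corank 2; j^3 = s^2*t has shape L^2 M (L != M), so D-series; mu = 9 gives D_9.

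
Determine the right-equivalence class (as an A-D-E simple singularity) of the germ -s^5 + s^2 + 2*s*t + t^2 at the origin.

A4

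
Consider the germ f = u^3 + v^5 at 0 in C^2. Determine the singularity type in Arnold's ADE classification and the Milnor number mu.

The Hessian of f at 0 is [[0, 0], [0, 0]] with rank 0, so corank 2. A Groebner basis of the Jacobian ideal J(f) in C{u,v} is {v^4, u^2}; counting standard monomials gives mu = 8. Corank 2; j^3 = u^3 is a perfect cube, so E-series; the 5-jet and mu = 8 give E_8.

Type E_{8}, Milnor number mu = 8.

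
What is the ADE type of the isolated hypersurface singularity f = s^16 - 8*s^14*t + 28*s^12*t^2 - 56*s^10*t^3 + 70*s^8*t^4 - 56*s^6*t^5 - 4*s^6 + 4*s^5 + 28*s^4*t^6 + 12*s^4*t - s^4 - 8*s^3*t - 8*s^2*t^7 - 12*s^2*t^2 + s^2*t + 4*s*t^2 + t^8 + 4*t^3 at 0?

D_9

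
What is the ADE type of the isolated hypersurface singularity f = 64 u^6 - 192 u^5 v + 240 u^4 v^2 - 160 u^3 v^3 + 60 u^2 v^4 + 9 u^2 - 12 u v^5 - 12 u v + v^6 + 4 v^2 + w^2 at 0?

A5

The Hessian of f at 0 is [[18, -12, 0], [-12, 8, 0], [0, 0, 2]] with rank 2, so corank 1. A Groebner basis of the Jacobian ideal J(f) in C{u,v,w} is {v^5, u - 2*v/3, w}; counting standard monomials gives mu = 5. Corank 1: A-series; mu = 5 gives A_5.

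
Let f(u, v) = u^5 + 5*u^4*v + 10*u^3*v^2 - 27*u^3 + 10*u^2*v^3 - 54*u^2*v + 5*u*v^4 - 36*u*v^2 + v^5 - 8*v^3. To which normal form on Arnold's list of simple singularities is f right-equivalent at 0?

The Hessian of f at 0 has rank 0. Corank 2; j^3 = -(3*u + 2*v)^3 is a perfect cube, so E-series; the 5-jet and mu = 8 give E_8.

E8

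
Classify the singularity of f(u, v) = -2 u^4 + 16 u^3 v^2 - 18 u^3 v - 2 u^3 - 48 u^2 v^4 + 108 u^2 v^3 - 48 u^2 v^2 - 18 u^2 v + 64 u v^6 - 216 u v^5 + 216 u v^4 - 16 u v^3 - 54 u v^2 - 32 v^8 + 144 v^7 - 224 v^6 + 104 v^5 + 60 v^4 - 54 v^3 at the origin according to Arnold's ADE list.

The Hessian of f at 0 has rank 0. Corank 2; j^3 = -2*(u + 3*v)^3 is a perfect cube, so E-series; the 4-jet and mu = 7 give E_7.

E_7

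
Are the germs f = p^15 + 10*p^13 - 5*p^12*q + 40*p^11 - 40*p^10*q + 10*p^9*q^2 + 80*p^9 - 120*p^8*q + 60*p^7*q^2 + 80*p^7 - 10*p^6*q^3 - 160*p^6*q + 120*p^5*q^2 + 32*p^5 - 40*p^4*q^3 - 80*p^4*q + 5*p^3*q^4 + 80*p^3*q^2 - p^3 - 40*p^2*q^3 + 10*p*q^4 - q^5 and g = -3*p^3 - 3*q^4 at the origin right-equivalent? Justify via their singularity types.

No.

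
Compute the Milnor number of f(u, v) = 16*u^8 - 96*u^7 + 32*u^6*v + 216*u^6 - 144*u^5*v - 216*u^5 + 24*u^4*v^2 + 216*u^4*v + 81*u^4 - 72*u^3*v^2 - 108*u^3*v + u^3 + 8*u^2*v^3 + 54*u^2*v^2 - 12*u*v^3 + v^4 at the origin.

The Hessian of f at 0 is [[0, 0], [0, 0]] with rank 0, so corank 2. A Groebner basis of the Jacobian ideal J(f) in C{u,v} is {v^4, u*v^2 - v^3/9, u^2}; counting standard monomials gives mu = 6. Corank 2; j^3 = u^3 is a perfect cube, so E-series; the 4-jet and mu = 6 give E_6.

6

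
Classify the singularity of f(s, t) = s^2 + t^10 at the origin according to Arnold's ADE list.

A_{9}

The Hessian of f at 0 is [[2, 0], [0, 0]] with rank 1, so corank 1. A Groebner basis of the Jacobian ideal J(f) in C{s,t} is {t^9, s}; counting standard monomials gives mu = 9. Corank 1: A-series; mu = 9 gives A_9.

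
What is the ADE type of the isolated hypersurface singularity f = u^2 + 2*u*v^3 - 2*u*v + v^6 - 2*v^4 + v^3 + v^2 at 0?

The Hessian of f at 0 has rank 1. Corank 1: A-series; mu = 2 gives A_2.

A2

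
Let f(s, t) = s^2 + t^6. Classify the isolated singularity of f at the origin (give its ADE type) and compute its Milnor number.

Type A_{5}, Milnor number mu = 5.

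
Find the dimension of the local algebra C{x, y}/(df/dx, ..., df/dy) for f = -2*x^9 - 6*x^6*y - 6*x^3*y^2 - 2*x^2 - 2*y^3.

2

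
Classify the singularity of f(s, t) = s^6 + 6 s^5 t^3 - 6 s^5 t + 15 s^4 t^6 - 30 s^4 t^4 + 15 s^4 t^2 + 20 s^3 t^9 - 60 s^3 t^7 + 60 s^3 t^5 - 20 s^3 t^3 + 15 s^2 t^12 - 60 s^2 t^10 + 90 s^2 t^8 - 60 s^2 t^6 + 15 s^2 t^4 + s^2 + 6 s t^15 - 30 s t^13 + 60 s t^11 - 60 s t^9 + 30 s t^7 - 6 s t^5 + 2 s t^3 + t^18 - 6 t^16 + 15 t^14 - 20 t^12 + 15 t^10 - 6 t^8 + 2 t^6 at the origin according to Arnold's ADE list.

A_{5}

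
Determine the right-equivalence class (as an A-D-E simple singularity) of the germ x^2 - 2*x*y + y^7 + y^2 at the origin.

The Hessian of f at 0 has rank 1. Corank 1: A-series; mu = 6 gives A_6.

A6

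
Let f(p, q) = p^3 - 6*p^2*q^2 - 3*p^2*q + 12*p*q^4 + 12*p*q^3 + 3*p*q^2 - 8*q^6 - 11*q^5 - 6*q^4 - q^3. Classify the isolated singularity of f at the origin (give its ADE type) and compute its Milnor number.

The Hessian of f at 0 is [[0, 0], [0, 0]] with rank 0, so corank 2. A Groebner basis of the Jacobian ideal J(f) in C{p,q} is {q^4, p^3 - 3*p^2*q + 3*p^2/4 - 3*p*q/2 + 2*q^3 + 3*q^2/4, -p^2/4 + p*q^2 + p*q/2 - q^3 - q^2/4}; counting standard monomials gives mu = 8. Corank 2; j^3 = (p - q)^3 is a perfect cube, so E-series; the 5-jet and mu = 8 give E_8.

Type E_8, Milnor number mu = 8.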